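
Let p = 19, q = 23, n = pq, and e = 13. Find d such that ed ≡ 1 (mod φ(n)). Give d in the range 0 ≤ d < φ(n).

61

φ(n) = (p−1)(q−1) = 18·22 = 396.
Need d with 13·d ≡ 1 (mod 396). Apply the extended Euclidean algorithm:
396 = 30*13 + 6
13 = 2*6 + 1
6 = 6*1 + 0
Back-substitute:
1 = 13 − 2·6
1 = −2·396 + 61·13
So 13·61 ≡ 1 (mod 396), hence d = 61.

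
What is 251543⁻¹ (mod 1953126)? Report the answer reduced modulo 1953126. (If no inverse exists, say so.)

1883633

Apply the Euclidean algorithm to 1953126 and 251543:
1953126 = 7*251543 + 192325
251543 = 1*192325 + 59218
192325 = 3*59218 + 14671
59218 = 4*14671 + 534
14671 = 27*534 + 253
534 = 2*253 + 28
253 = 9*28 + 1
28 = 28*1 + 0
Since gcd(251543, 1953126) = 1, back-substitute to write 1 as a combination:
1 = 253 − 9·28
1 = −9·534 + 19·253
1 = 19·14671 − 522·534
1 = −522·59218 + 2107·14671
1 = 2107·192325 − 6843·59218
1 = −6843·251543 + 8950·192325
1 = 8950·1953126 − 69493·251543
So 251543·(-69493) ≡ 1 (mod 1953126), and -69493 ≡ 1883633 (mod 1953126).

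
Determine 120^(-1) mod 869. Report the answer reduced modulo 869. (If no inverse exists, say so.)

Apply the Euclidean algorithm to 869 and 120:
869 = 7×120 + 29
120 = 4×29 + 4
29 = 7×4 + 1
4 = 4×1 + 0
The gcd is 1. Working backward:
1 = 29 − 7·4
1 = −7·120 + 29·29
1 = 29·869 − 210·120
Hence 120⁻¹ ≡ -210 ≡ 659 (mod 869).

659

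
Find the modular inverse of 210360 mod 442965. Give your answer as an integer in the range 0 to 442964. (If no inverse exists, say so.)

no inverse exists

Compute gcd(210360, 442965):
442965 = 2·210360 + 22245
210360 = 9·22245 + 10155
22245 = 2·10155 + 1935
10155 = 5·1935 + 480
1935 = 4·480 + 15
480 = 32·15 + 0
The gcd is 15, not 1, hence no inverse exists.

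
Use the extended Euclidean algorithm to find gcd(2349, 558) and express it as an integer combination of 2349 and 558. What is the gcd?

Repeated division:
2349 = 4·558 + 117
558 = 4·117 + 90
117 = 1·90 + 27
90 = 3·27 + 9
27 = 3·9 + 0
gcd(2349, 558) = 9.
Back-substituting:
9 = 90 − 3·27
9 = −3·117 + 4·90
9 = 4·558 − 19·117
9 = −19·2349 + 80·558
So 9 = (-19)·2349 + (80)·558.

9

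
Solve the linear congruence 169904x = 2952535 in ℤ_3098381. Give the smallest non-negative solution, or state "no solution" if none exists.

First find gcd(169904, 3098381):
3098381 = 18×169904 + 40109
169904 = 4×40109 + 9468
40109 = 4×9468 + 2237
9468 = 4×2237 + 520
2237 = 4×520 + 157
520 = 3×157 + 49
157 = 3×49 + 10
49 = 4×10 + 9
10 = 1×9 + 1
9 = 9×1 + 0
gcd = 1, so a unique solution mod 3098381 exists.
Back-substitute for the Bézout coefficients:
1 = 10 − 9
1 = −49 + 5·10
1 = 5·157 − 16·49
1 = −16·520 + 53·157
1 = 53·2237 − 228·520
1 = −228·9468 + 965·2237
1 = 965·40109 − 4088·9468
1 = −4088·169904 + 17317·40109
1 = 17317·3098381 − 315794·169904
So 169904·(-315794) ≡ 1 (mod 3098381), giving 169904⁻¹ ≡ 2782587.
x ≡ 169904⁻¹·2952535 ≡ 2782587·2952535 ≡ 2956540 (mod 3098381).

2956540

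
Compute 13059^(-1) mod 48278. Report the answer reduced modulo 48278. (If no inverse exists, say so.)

10063

Extended Euclidean algorithm:
48278 = 3*13059 + 9101
13059 = 1*9101 + 3958
9101 = 2*3958 + 1185
3958 = 3*1185 + 403
1185 = 2*403 + 379
403 = 1*379 + 24
379 = 15*24 + 19
24 = 1*19 + 5
19 = 3*5 + 4
5 = 1*4 + 1
4 = 4*1 + 0
The gcd is 1. Working backward:
1 = 5 − 4
1 = −19 + 4·5
1 = 4·24 − 5·19
1 = −5·379 + 79·24
1 = 79·403 − 84·379
1 = −84·1185 + 247·403
1 = 247·3958 − 825·1185
1 = −825·9101 + 1897·3958
1 = 1897·13059 − 2722·9101
1 = −2722·48278 + 10063·13059
So 13059·10063 ≡ 1 (mod 48278).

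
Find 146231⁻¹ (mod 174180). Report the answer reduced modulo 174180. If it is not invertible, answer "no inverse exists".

Apply the Euclidean algorithm to 174180 and 146231:
174180 = 1×146231 + 27949
146231 = 5×27949 + 6486
27949 = 4×6486 + 2005
6486 = 3×2005 + 471
2005 = 4×471 + 121
471 = 3×121 + 108
121 = 1×108 + 13
108 = 8×13 + 4
13 = 3×4 + 1
4 = 4×1 + 0
The gcd is 1. Working backward:
1 = 13 − 3·4
1 = −3·108 + 25·13
1 = 25·121 − 28·108
1 = −28·471 + 109·121
1 = 109·2005 − 464·471
1 = −464·6486 + 1501·2005
1 = 1501·27949 − 6468·6486
1 = −6468·146231 + 33841·27949
1 = 33841·174180 − 40309·146231
Hence 146231⁻¹ ≡ -40309 ≡ 133871 (mod 174180).

133871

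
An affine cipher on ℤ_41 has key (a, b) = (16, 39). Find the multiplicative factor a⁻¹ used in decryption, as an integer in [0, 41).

Run Euclid on (41, 16):
41 = 2×16 + 9
16 = 1×9 + 7
9 = 1×7 + 2
7 = 3×2 + 1
2 = 2×1 + 0
The gcd is 1. Working backward:
1 = 7 − 3·2
1 = −3·9 + 4·7
1 = 4·16 − 7·9
1 = −7·41 + 18·16
So 16·18 ≡ 1 (mod 41).

18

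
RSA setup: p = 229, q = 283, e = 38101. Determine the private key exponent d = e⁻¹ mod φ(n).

φ(n) = (p−1)(q−1) = 228·282 = 64296.
Need d with 38101·d ≡ 1 (mod 64296). Apply the extended Euclidean algorithm:
64296 = 1·38101 + 26195
38101 = 1·26195 + 11906
26195 = 2·11906 + 2383
11906 = 4·2383 + 2374
2383 = 1·2374 + 9
2374 = 263·9 + 7
9 = 1·7 + 2
7 = 3·2 + 1
2 = 2·1 + 0
Back-substitute:
1 = 7 − 3·2
1 = −3·9 + 4·7
1 = 4·2374 − 1055·9
1 = −1055·2383 + 1059·2374
1 = 1059·11906 − 5291·2383
1 = −5291·26195 + 11641·11906
1 = 11641·38101 − 16932·26195
1 = −16932·64296 + 28573·38101
So 38101·28573 ≡ 1 (mod 64296), hence d = 28573.

28573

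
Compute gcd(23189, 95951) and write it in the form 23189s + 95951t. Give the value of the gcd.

Repeated division:
95951 = 4·23189 + 3195
23189 = 7·3195 + 824
3195 = 3·824 + 723
824 = 1·723 + 101
723 = 7·101 + 16
101 = 6·16 + 5
16 = 3·5 + 1
5 = 5·1 + 0
gcd(23189, 95951) = 1.
Back-substituting:
1 = 16 − 3·5
1 = −3·101 + 19·16
1 = 19·723 − 136·101
1 = −136·824 + 155·723
1 = 155·3195 − 601·824
1 = −601·23189 + 4362·3195
1 = 4362·95951 − 18049·23189
So 1 = (4362)·95951 + (-18049)·23189.

1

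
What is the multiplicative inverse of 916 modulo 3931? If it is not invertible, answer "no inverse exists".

2974

Apply the Euclidean algorithm to 3931 and 916:
3931 = 4·916 + 267
916 = 3·267 + 115
267 = 2·115 + 37
115 = 3·37 + 4
37 = 9·4 + 1
4 = 4·1 + 0
gcd = 1, so the inverse exists. Back-substitute:
1 = 37 − 9·4
1 = −9·115 + 28·37
1 = 28·267 − 65·115
1 = −65·916 + 223·267
1 = 223·3931 − 957·916
Thus 916·(-957) ≡ 1 (mod 3931); reducing, -957 mod 3931 = 2974.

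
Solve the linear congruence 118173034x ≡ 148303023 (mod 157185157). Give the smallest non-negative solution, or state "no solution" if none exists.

6238477

First find gcd(118173034, 157185157):
157185157 = 1·118173034 + 39012123
118173034 = 3·39012123 + 1136665
39012123 = 34·1136665 + 365513
1136665 = 3·365513 + 40126
365513 = 9·40126 + 4379
40126 = 9·4379 + 715
4379 = 6·715 + 89
715 = 8·89 + 3
89 = 29·3 + 2
3 = 1·2 + 1
2 = 2·1 + 0
gcd = 1, so a unique solution mod 157185157 exists.
Back-substitute for the Bézout coefficients:
1 = 3 − 2
1 = −89 + 30·3
1 = 30·715 − 241·89
1 = −241·4379 + 1476·715
1 = 1476·40126 − 13525·4379
1 = −13525·365513 + 123201·40126
1 = 123201·1136665 − 383128·365513
1 = −383128·39012123 + 13149553·1136665
1 = 13149553·118173034 − 39831787·39012123
1 = −39831787·157185157 + 52981340·118173034
So 118173034·(52981340) ≡ 1 (mod 157185157), giving 118173034⁻¹ ≡ 52981340.
x ≡ 118173034⁻¹·148303023 ≡ 52981340·148303023 ≡ 6238477 (mod 157185157).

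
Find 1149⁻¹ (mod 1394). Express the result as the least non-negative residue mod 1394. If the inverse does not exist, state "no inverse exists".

165

Extended Euclidean algorithm:
1394 = 1·1149 + 245
1149 = 4·245 + 169
245 = 1·169 + 76
169 = 2·76 + 17
76 = 4·17 + 8
17 = 2·8 + 1
8 = 8·1 + 0
Since gcd(1149, 1394) = 1, back-substitute to write 1 as a combination:
1 = 17 − 2·8
1 = −2·76 + 9·17
1 = 9·169 − 20·76
1 = −20·245 + 29·169
1 = 29·1149 − 136·245
1 = −136·1394 + 165·1149
So 1149·165 ≡ 1 (mod 1394).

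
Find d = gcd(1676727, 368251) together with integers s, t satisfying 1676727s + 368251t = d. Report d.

Apply Euclid's algorithm to 1676727 and 368251:
1676727 = 4·368251 + 203723
368251 = 1·203723 + 164528
203723 = 1·164528 + 39195
164528 = 4·39195 + 7748
39195 = 5·7748 + 455
7748 = 17·455 + 13
455 = 35·13 + 0
gcd(1676727, 368251) = 13.
Working backward:
13 = 7748 − 17·455
13 = −17·39195 + 86·7748
13 = 86·164528 − 361·39195
13 = −361·203723 + 447·164528
13 = 447·368251 − 808·203723
13 = −808·1676727 + 3679·368251
So 13 = (-808)·1676727 + (3679)·368251.

13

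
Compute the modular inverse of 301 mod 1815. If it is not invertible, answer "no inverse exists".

Run Euclid on (1815, 301):
1815 = 6·301 + 9
301 = 33·9 + 4
9 = 2·4 + 1
4 = 4·1 + 0
Since gcd(301, 1815) = 1, back-substitute to write 1 as a combination:
1 = 9 − 2·4
1 = −2·301 + 67·9
1 = 67·1815 − 404·301
Thus 301·(-404) ≡ 1 (mod 1815); reducing, -404 mod 1815 = 1411.

1411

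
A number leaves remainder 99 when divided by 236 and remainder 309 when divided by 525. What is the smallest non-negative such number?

49659

Write x = 99 + 236·k. Then 236·k ≡ 309 − 99 ≡ 210 (mod 525).
Need 236⁻¹ mod 525. Extended Euclid on (525, 236):
525 = 2*236 + 53
236 = 4*53 + 24
53 = 2*24 + 5
24 = 4*5 + 4
5 = 1*4 + 1
4 = 4*1 + 0
Back-substitute:
1 = 5 − 4
1 = −24 + 5·5
1 = 5·53 − 11·24
1 = −11·236 + 49·53
1 = 49·525 − 109·236
236⁻¹ ≡ 416 (mod 525), so k ≡ 416·210 ≡ 210 (mod 525).
x = 99 + 236·210 = 49659.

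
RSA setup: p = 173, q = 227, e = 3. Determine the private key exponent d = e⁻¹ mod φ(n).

25915

φ(n) = (p−1)(q−1) = 172·226 = 38872.
Need d with 3·d ≡ 1 (mod 38872). Apply the extended Euclidean algorithm:
38872 = 12957×3 + 1
3 = 3×1 + 0
Back-substitute:
1 = 38872 − 12957·3
So 3·(-12957) ≡ 1 (mod 38872), hence d ≡ -12957 ≡ 25915 (mod 38872).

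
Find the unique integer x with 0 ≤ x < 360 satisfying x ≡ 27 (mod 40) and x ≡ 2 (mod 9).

Write x = 27 + 40·k. Then 40·k ≡ 2 − 27 ≡ 2 (mod 9).
Need 40⁻¹ mod 9. Extended Euclid on (9, 4):
9 = 2×4 + 1
4 = 4×1 + 0
Back-substitute:
1 = 9 − 2·4
40⁻¹ ≡ 7 (mod 9), so k ≡ 7·2 ≡ 5 (mod 9).
x = 27 + 40·5 = 227.

227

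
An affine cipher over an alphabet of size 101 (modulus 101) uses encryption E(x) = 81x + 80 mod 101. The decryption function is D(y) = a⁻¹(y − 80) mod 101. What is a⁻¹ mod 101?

Extended Euclidean algorithm:
101 = 1×81 + 20
81 = 4×20 + 1
20 = 20×1 + 0
Since gcd(81, 101) = 1, back-substitute to write 1 as a combination:
1 = 81 − 4·20
1 = −4·101 + 5·81
So 81·5 ≡ 1 (mod 101).

5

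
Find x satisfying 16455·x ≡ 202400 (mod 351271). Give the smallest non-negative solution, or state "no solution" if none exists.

103974

First find gcd(16455, 351271):
351271 = 21*16455 + 5716
16455 = 2*5716 + 5023
5716 = 1*5023 + 693
5023 = 7*693 + 172
693 = 4*172 + 5
172 = 34*5 + 2
5 = 2*2 + 1
2 = 2*1 + 0
gcd = 1, so a unique solution mod 351271 exists.
Back-substitute for the Bézout coefficients:
1 = 5 − 2·2
1 = −2·172 + 69·5
1 = 69·693 − 278·172
1 = −278·5023 + 2015·693
1 = 2015·5716 − 2293·5023
1 = −2293·16455 + 6601·5716
1 = 6601·351271 − 140914·16455
So 16455·(-140914) ≡ 1 (mod 351271), giving 16455⁻¹ ≡ 210357.
x ≡ 16455⁻¹·202400 ≡ 210357·202400 ≡ 103974 (mod 351271).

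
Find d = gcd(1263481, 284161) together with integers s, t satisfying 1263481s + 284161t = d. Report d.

1

Euclidean algorithm:
1263481 = 4×284161 + 126837
284161 = 2×126837 + 30487
126837 = 4×30487 + 4889
30487 = 6×4889 + 1153
4889 = 4×1153 + 277
1153 = 4×277 + 45
277 = 6×45 + 7
45 = 6×7 + 3
7 = 2×3 + 1
3 = 3×1 + 0
gcd(1263481, 284161) = 1.
Back-substituting:
1 = 7 − 2·3
1 = −2·45 + 13·7
1 = 13·277 − 80·45
1 = −80·1153 + 333·277
1 = 333·4889 − 1412·1153
1 = −1412·30487 + 8805·4889
1 = 8805·126837 − 36632·30487
1 = −36632·284161 + 82069·126837
1 = 82069·1263481 − 364908·284161
So 1 = (82069)·1263481 + (-364908)·284161.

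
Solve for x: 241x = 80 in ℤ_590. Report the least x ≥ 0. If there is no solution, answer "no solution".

370

First find gcd(241, 590):
590 = 2·241 + 108
241 = 2·108 + 25
108 = 4·25 + 8
25 = 3·8 + 1
8 = 8·1 + 0
gcd = 1, so a unique solution mod 590 exists.
Back-substitute for the Bézout coefficients:
1 = 25 − 3·8
1 = −3·108 + 13·25
1 = 13·241 − 29·108
1 = −29·590 + 71·241
So 241·(71) ≡ 1 (mod 590), giving 241⁻¹ ≡ 71.
x ≡ 241⁻¹·80 ≡ 71·80 ≡ 370 (mod 590).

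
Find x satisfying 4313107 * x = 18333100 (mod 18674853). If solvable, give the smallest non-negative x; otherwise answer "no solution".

10411810

First find gcd(4313107, 18674853):
18674853 = 4×4313107 + 1422425
4313107 = 3×1422425 + 45832
1422425 = 31×45832 + 1633
45832 = 28×1633 + 108
1633 = 15×108 + 13
108 = 8×13 + 4
13 = 3×4 + 1
4 = 4×1 + 0
gcd = 1, so a unique solution mod 18674853 exists.
Back-substitute for the Bézout coefficients:
1 = 13 − 3·4
1 = −3·108 + 25·13
1 = 25·1633 − 378·108
1 = −378·45832 + 10609·1633
1 = 10609·1422425 − 329257·45832
1 = −329257·4313107 + 998380·1422425
1 = 998380·18674853 − 4322777·4313107
So 4313107·(-4322777) ≡ 1 (mod 18674853), giving 4313107⁻¹ ≡ 14352076.
x ≡ 4313107⁻¹·18333100 ≡ 14352076·18333100 ≡ 10411810 (mod 18674853).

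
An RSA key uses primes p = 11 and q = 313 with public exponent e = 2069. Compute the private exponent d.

φ(n) = (p−1)(q−1) = 10·312 = 3120.
Need d with 2069·d ≡ 1 (mod 3120). Apply the extended Euclidean algorithm:
3120 = 1*2069 + 1051
2069 = 1*1051 + 1018
1051 = 1*1018 + 33
1018 = 30*33 + 28
33 = 1*28 + 5
28 = 5*5 + 3
5 = 1*3 + 2
3 = 1*2 + 1
2 = 2*1 + 0
Back-substitute:
1 = 3 − 2
1 = −5 + 2·3
1 = 2·28 − 11·5
1 = −11·33 + 13·28
1 = 13·1018 − 401·33
1 = −401·1051 + 414·1018
1 = 414·2069 − 815·1051
1 = −815·3120 + 1229·2069
So 2069·1229 ≡ 1 (mod 3120), hence d = 1229.

1229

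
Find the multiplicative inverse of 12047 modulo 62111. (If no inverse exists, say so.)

Euclidean algorithm on 62111, 12047:
62111 = 5*12047 + 1876
12047 = 6*1876 + 791
1876 = 2*791 + 294
791 = 2*294 + 203
294 = 1*203 + 91
203 = 2*91 + 21
91 = 4*21 + 7
21 = 3*7 + 0
Since gcd = 7 > 1, 12047 is not a unit mod 62111.

no inverse exists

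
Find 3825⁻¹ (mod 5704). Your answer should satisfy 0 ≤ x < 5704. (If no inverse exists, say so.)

1873

Apply the Euclidean algorithm to 5704 and 3825:
5704 = 1*3825 + 1879
3825 = 2*1879 + 67
1879 = 28*67 + 3
67 = 22*3 + 1
3 = 3*1 + 0
The gcd is 1. Working backward:
1 = 67 − 22·3
1 = −22·1879 + 617·67
1 = 617·3825 − 1256·1879
1 = −1256·5704 + 1873·3825
So 3825·1873 ≡ 1 (mod 5704).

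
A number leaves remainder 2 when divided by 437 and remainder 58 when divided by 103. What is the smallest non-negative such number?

42391

Write x = 2 + 437·k. Then 437·k ≡ 58 − 2 ≡ 56 (mod 103).
Need 437⁻¹ mod 103. Extended Euclid on (103, 25):
103 = 4×25 + 3
25 = 8×3 + 1
3 = 3×1 + 0
Back-substitute:
1 = 25 − 8·3
1 = −8·103 + 33·25
437⁻¹ ≡ 33 (mod 103), so k ≡ 33·56 ≡ 97 (mod 103).
x = 2 + 437·97 = 42391.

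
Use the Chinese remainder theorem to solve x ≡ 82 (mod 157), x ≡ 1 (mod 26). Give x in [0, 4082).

Write x = 82 + 157·k. Then 157·k ≡ 1 − 82 ≡ 23 (mod 26).
Need 157⁻¹ mod 26. Extended Euclid on (26, 1):
26 = 26×1 + 0
157⁻¹ ≡ 1 (mod 26), so k ≡ 1·23 ≡ 23 (mod 26).
x = 82 + 157·23 = 3693.

3693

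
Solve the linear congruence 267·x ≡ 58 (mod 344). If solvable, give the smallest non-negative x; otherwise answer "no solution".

First find gcd(267, 344):
344 = 1·267 + 77
267 = 3·77 + 36
77 = 2·36 + 5
36 = 7·5 + 1
5 = 5·1 + 0
gcd = 1, so a unique solution mod 344 exists.
Back-substitute for the Bézout coefficients:
1 = 36 − 7·5
1 = −7·77 + 15·36
1 = 15·267 − 52·77
1 = −52·344 + 67·267
So 267·(67) ≡ 1 (mod 344), giving 267⁻¹ ≡ 67.
x ≡ 267⁻¹·58 ≡ 67·58 ≡ 102 (mod 344).

102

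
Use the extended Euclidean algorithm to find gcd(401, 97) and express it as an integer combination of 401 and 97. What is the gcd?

1

Euclidean algorithm:
401 = 4·97 + 13
97 = 7·13 + 6
13 = 2·6 + 1
6 = 6·1 + 0
gcd(401, 97) = 1.
Working backward:
1 = 13 − 2·6
1 = −2·97 + 15·13
1 = 15·401 − 62·97
So 1 = (15)·401 + (-62)·97.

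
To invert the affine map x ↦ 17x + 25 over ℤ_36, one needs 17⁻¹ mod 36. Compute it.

gcd(36, 17) by repeated division:
36 = 2·17 + 2
17 = 8·2 + 1
2 = 2·1 + 0
Since gcd(17, 36) = 1, back-substitute to write 1 as a combination:
1 = 17 − 8·2
1 = −8·36 + 17·17
So 17·17 ≡ 1 (mod 36).

17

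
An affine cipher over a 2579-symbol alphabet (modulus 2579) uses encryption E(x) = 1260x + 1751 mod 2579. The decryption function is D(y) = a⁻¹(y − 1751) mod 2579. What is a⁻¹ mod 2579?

1967

Extended Euclidean algorithm:
2579 = 2×1260 + 59
1260 = 21×59 + 21
59 = 2×21 + 17
21 = 1×17 + 4
17 = 4×4 + 1
4 = 4×1 + 0
Since gcd(1260, 2579) = 1, back-substitute to write 1 as a combination:
1 = 17 − 4·4
1 = −4·21 + 5·17
1 = 5·59 − 14·21
1 = −14·1260 + 299·59
1 = 299·2579 − 612·1260
Thus 1260·(-612) ≡ 1 (mod 2579); reducing, -612 mod 2579 = 1967.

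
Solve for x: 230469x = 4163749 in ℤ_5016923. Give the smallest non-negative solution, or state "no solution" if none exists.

First find gcd(230469, 5016923):
5016923 = 21·230469 + 177074
230469 = 1·177074 + 53395
177074 = 3·53395 + 16889
53395 = 3·16889 + 2728
16889 = 6·2728 + 521
2728 = 5·521 + 123
521 = 4·123 + 29
123 = 4·29 + 7
29 = 4·7 + 1
7 = 7·1 + 0
gcd = 1, so a unique solution mod 5016923 exists.
Back-substitute for the Bézout coefficients:
1 = 29 − 4·7
1 = −4·123 + 17·29
1 = 17·521 − 72·123
1 = −72·2728 + 377·521
1 = 377·16889 − 2334·2728
1 = −2334·53395 + 7379·16889
1 = 7379·177074 − 24471·53395
1 = −24471·230469 + 31850·177074
1 = 31850·5016923 − 693321·230469
So 230469·(-693321) ≡ 1 (mod 5016923), giving 230469⁻¹ ≡ 4323602.
x ≡ 230469⁻¹·4163749 ≡ 4323602·4163749 ≡ 3144539 (mod 5016923).

3144539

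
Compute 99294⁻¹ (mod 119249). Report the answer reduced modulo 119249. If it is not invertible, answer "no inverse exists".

Compute gcd(99294, 119249):
119249 = 1×99294 + 19955
99294 = 4×19955 + 19474
19955 = 1×19474 + 481
19474 = 40×481 + 234
481 = 2×234 + 13
234 = 18×13 + 0
The gcd is 13, not 1, hence no inverse exists.

no inverse exists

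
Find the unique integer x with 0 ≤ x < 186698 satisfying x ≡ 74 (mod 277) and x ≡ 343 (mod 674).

Write x = 74 + 277·k. Then 277·k ≡ 343 − 74 ≡ 269 (mod 674).
Need 277⁻¹ mod 674. Extended Euclid on (674, 277):
674 = 2·277 + 120
277 = 2·120 + 37
120 = 3·37 + 9
37 = 4·9 + 1
9 = 9·1 + 0
Back-substitute:
1 = 37 − 4·9
1 = −4·120 + 13·37
1 = 13·277 − 30·120
1 = −30·674 + 73·277
277⁻¹ ≡ 73 (mod 674), so k ≡ 73·269 ≡ 91 (mod 674).
x = 74 + 277·91 = 25281.

25281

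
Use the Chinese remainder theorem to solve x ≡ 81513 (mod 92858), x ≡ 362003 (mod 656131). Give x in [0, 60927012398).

20163267633

Write x = 81513 + 92858·k. Then 92858·k ≡ 362003 − 81513 ≡ 280490 (mod 656131).
Need 92858⁻¹ mod 656131. Extended Euclid on (656131, 92858):
656131 = 7×92858 + 6125
92858 = 15×6125 + 983
6125 = 6×983 + 227
983 = 4×227 + 75
227 = 3×75 + 2
75 = 37×2 + 1
2 = 2×1 + 0
Back-substitute:
1 = 75 − 37·2
1 = −37·227 + 112·75
1 = 112·983 − 485·227
1 = −485·6125 + 3022·983
1 = 3022·92858 − 45815·6125
1 = −45815·656131 + 323727·92858
92858⁻¹ ≡ 323727 (mod 656131), so k ≡ 323727·280490 ≡ 217140 (mod 656131).
x = 81513 + 92858·217140 = 20163267633.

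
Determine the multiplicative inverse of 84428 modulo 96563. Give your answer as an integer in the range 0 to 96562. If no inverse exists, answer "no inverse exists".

gcd(96563, 84428) by repeated division:
96563 = 1·84428 + 12135
84428 = 6·12135 + 11618
12135 = 1·11618 + 517
11618 = 22·517 + 244
517 = 2·244 + 29
244 = 8·29 + 12
29 = 2·12 + 5
12 = 2·5 + 2
5 = 2·2 + 1
2 = 2·1 + 0
The gcd is 1. Working backward:
1 = 5 − 2·2
1 = −2·12 + 5·5
1 = 5·29 − 12·12
1 = −12·244 + 101·29
1 = 101·517 − 214·244
1 = −214·11618 + 4809·517
1 = 4809·12135 − 5023·11618
1 = −5023·84428 + 34947·12135
1 = 34947·96563 − 39970·84428
Thus 84428·(-39970) ≡ 1 (mod 96563); reducing, -39970 mod 96563 = 56593.

56593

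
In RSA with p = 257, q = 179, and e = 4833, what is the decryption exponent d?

22817

φ(n) = (p−1)(q−1) = 256·178 = 45568.
Need d with 4833·d ≡ 1 (mod 45568). Apply the extended Euclidean algorithm:
45568 = 9·4833 + 2071
4833 = 2·2071 + 691
2071 = 2·691 + 689
691 = 1·689 + 2
689 = 344·2 + 1
2 = 2·1 + 0
Back-substitute:
1 = 689 − 344·2
1 = −344·691 + 345·689
1 = 345·2071 − 1034·691
1 = −1034·4833 + 2413·2071
1 = 2413·45568 − 22751·4833
So 4833·(-22751) ≡ 1 (mod 45568), hence d ≡ -22751 ≡ 22817 (mod 45568).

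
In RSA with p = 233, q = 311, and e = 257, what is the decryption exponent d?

φ(n) = (p−1)(q−1) = 232·310 = 71920.
Need d with 257·d ≡ 1 (mod 71920). Apply the extended Euclidean algorithm:
71920 = 279*257 + 217
257 = 1*217 + 40
217 = 5*40 + 17
40 = 2*17 + 6
17 = 2*6 + 5
6 = 1*5 + 1
5 = 5*1 + 0
Back-substitute:
1 = 6 − 5
1 = −17 + 3·6
1 = 3·40 − 7·17
1 = −7·217 + 38·40
1 = 38·257 − 45·217
1 = −45·71920 + 12593·257
So 257·12593 ≡ 1 (mod 71920), hence d = 12593.

12593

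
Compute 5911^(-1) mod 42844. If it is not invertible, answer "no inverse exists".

16939

Run Euclid on (42844, 5911):
42844 = 7×5911 + 1467
5911 = 4×1467 + 43
1467 = 34×43 + 5
43 = 8×5 + 3
5 = 1×3 + 2
3 = 1×2 + 1
2 = 2×1 + 0
Since gcd(5911, 42844) = 1, back-substitute to write 1 as a combination:
1 = 3 − 2
1 = −5 + 2·3
1 = 2·43 − 17·5
1 = −17·1467 + 580·43
1 = 580·5911 − 2337·1467
1 = −2337·42844 + 16939·5911
So 5911·16939 ≡ 1 (mod 42844).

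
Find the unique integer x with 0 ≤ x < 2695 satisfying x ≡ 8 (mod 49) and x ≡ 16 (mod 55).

Write x = 8 + 49·k. Then 49·k ≡ 16 − 8 ≡ 8 (mod 55).
Need 49⁻¹ mod 55. Extended Euclid on (55, 49):
55 = 1·49 + 6
49 = 8·6 + 1
6 = 6·1 + 0
Back-substitute:
1 = 49 − 8·6
1 = −8·55 + 9·49
49⁻¹ ≡ 9 (mod 55), so k ≡ 9·8 ≡ 17 (mod 55).
x = 8 + 49·17 = 841.

841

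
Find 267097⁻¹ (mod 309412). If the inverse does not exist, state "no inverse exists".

gcd(309412, 267097) by repeated division:
309412 = 1·267097 + 42315
267097 = 6·42315 + 13207
42315 = 3·13207 + 2694
13207 = 4·2694 + 2431
2694 = 1·2431 + 263
2431 = 9·263 + 64
263 = 4·64 + 7
64 = 9·7 + 1
7 = 7·1 + 0
gcd = 1, so the inverse exists. Back-substitute:
1 = 64 − 9·7
1 = −9·263 + 37·64
1 = 37·2431 − 342·263
1 = −342·2694 + 379·2431
1 = 379·13207 − 1858·2694
1 = −1858·42315 + 5953·13207
1 = 5953·267097 − 37576·42315
1 = −37576·309412 + 43529·267097
So 267097·43529 ≡ 1 (mod 309412).

43529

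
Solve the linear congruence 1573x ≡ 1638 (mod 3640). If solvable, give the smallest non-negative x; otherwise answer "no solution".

First find gcd(1573, 3640):
3640 = 2×1573 + 494
1573 = 3×494 + 91
494 = 5×91 + 39
91 = 2×39 + 13
39 = 3×13 + 0
gcd = 13 and 13 | 1638, so solutions exist. Divide through by 13: 121x ≡ 126 (mod 280).
Now find 121⁻¹ mod 280:
280 = 2*121 + 38
121 = 3*38 + 7
38 = 5*7 + 3
7 = 2*3 + 1
3 = 3*1 + 0
Back-substitute:
1 = 7 − 2·3
1 = −2·38 + 11·7
1 = 11·121 − 35·38
1 = −35·280 + 81·121
So 121⁻¹ ≡ 81 (mod 280).
Then x ≡ 81·126 ≡ 126 (mod 280); the smallest non-negative solution is x = 126.

126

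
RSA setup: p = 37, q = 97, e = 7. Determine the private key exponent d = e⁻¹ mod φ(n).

φ(n) = (p−1)(q−1) = 36·96 = 3456.
Need d with 7·d ≡ 1 (mod 3456). Apply the extended Euclidean algorithm:
3456 = 493×7 + 5
7 = 1×5 + 2
5 = 2×2 + 1
2 = 2×1 + 0
Back-substitute:
1 = 5 − 2·2
1 = −2·7 + 3·5
1 = 3·3456 − 1481·7
So 7·(-1481) ≡ 1 (mod 3456), hence d ≡ -1481 ≡ 1975 (mod 3456).

1975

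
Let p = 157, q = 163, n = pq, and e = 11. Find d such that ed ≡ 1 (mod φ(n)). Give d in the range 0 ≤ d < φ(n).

φ(n) = (p−1)(q−1) = 156·162 = 25272.
Need d with 11·d ≡ 1 (mod 25272). Apply the extended Euclidean algorithm:
25272 = 2297·11 + 5
11 = 2·5 + 1
5 = 5·1 + 0
Back-substitute:
1 = 11 − 2·5
1 = −2·25272 + 4595·11
So 11·4595 ≡ 1 (mod 25272), hence d = 4595.

4595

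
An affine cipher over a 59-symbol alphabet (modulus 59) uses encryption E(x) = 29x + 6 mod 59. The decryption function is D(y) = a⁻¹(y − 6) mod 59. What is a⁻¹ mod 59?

Apply the Euclidean algorithm to 59 and 29:
59 = 2×29 + 1
29 = 29×1 + 0
gcd = 1, so the inverse exists. Back-substitute:
1 = 59 − 2·29
So 29·(-2) ≡ 1 (mod 59), and -2 ≡ 57 (mod 59).

57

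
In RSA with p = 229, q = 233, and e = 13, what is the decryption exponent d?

φ(n) = (p−1)(q−1) = 228·232 = 52896.
Need d with 13·d ≡ 1 (mod 52896). Apply the extended Euclidean algorithm:
52896 = 4068×13 + 12
13 = 1×12 + 1
12 = 12×1 + 0
Back-substitute:
1 = 13 − 12
1 = −52896 + 4069·13
So 13·4069 ≡ 1 (mod 52896), hence d = 4069.

4069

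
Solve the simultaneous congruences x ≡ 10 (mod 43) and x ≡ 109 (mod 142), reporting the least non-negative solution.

Write x = 10 + 43·k. Then 43·k ≡ 109 − 10 ≡ 99 (mod 142).
Need 43⁻¹ mod 142. Extended Euclid on (142, 43):
142 = 3*43 + 13
43 = 3*13 + 4
13 = 3*4 + 1
4 = 4*1 + 0
Back-substitute:
1 = 13 − 3·4
1 = −3·43 + 10·13
1 = 10·142 − 33·43
43⁻¹ ≡ 109 (mod 142), so k ≡ 109·99 ≡ 141 (mod 142).
x = 10 + 43·141 = 6073.

6073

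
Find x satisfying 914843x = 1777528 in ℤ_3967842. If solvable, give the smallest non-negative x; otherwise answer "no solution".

2486210

First find gcd(914843, 3967842):
3967842 = 4*914843 + 308470
914843 = 2*308470 + 297903
308470 = 1*297903 + 10567
297903 = 28*10567 + 2027
10567 = 5*2027 + 432
2027 = 4*432 + 299
432 = 1*299 + 133
299 = 2*133 + 33
133 = 4*33 + 1
33 = 33*1 + 0
gcd = 1, so a unique solution mod 3967842 exists.
Back-substitute for the Bézout coefficients:
1 = 133 − 4·33
1 = −4·299 + 9·133
1 = 9·432 − 13·299
1 = −13·2027 + 61·432
1 = 61·10567 − 318·2027
1 = −318·297903 + 8965·10567
1 = 8965·308470 − 9283·297903
1 = −9283·914843 + 27531·308470
1 = 27531·3967842 − 119407·914843
So 914843·(-119407) ≡ 1 (mod 3967842), giving 914843⁻¹ ≡ 3848435.
x ≡ 914843⁻¹·1777528 ≡ 3848435·1777528 ≡ 2486210 (mod 3967842).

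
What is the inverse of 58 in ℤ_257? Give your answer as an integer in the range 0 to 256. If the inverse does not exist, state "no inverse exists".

gcd(257, 58) by repeated division:
257 = 4·58 + 25
58 = 2·25 + 8
25 = 3·8 + 1
8 = 8·1 + 0
The gcd is 1. Working backward:
1 = 25 − 3·8
1 = −3·58 + 7·25
1 = 7·257 − 31·58
So 58·(-31) ≡ 1 (mod 257), and -31 ≡ 226 (mod 257).

226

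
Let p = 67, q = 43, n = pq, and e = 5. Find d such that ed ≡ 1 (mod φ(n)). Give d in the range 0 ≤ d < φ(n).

φ(n) = (p−1)(q−1) = 66·42 = 2772.
Need d with 5·d ≡ 1 (mod 2772). Apply the extended Euclidean algorithm:
2772 = 554*5 + 2
5 = 2*2 + 1
2 = 2*1 + 0
Back-substitute:
1 = 5 − 2·2
1 = −2·2772 + 1109·5
So 5·1109 ≡ 1 (mod 2772), hence d = 1109.

1109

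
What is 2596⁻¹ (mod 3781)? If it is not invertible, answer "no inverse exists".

3162

Run Euclid on (3781, 2596):
3781 = 1·2596 + 1185
2596 = 2·1185 + 226
1185 = 5·226 + 55
226 = 4·55 + 6
55 = 9·6 + 1
6 = 6·1 + 0
Since gcd(2596, 3781) = 1, back-substitute to write 1 as a combination:
1 = 55 − 9·6
1 = −9·226 + 37·55
1 = 37·1185 − 194·226
1 = −194·2596 + 425·1185
1 = 425·3781 − 619·2596
Hence 2596⁻¹ ≡ -619 ≡ 3162 (mod 3781).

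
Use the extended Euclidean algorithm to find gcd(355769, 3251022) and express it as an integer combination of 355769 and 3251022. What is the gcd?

1

Repeated division:
3251022 = 9·355769 + 49101
355769 = 7·49101 + 12062
49101 = 4·12062 + 853
12062 = 14·853 + 120
853 = 7·120 + 13
120 = 9·13 + 3
13 = 4·3 + 1
3 = 3·1 + 0
gcd(355769, 3251022) = 1.
Express as a combination:
1 = 13 − 4·3
1 = −4·120 + 37·13
1 = 37·853 − 263·120
1 = −263·12062 + 3719·853
1 = 3719·49101 − 15139·12062
1 = −15139·355769 + 109692·49101
1 = 109692·3251022 − 1002367·355769
So 1 = (109692)·3251022 + (-1002367)·355769.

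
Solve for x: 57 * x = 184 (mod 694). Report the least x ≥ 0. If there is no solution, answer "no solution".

612

First find gcd(57, 694):
694 = 12·57 + 10
57 = 5·10 + 7
10 = 1·7 + 3
7 = 2·3 + 1
3 = 3·1 + 0
gcd = 1, so a unique solution mod 694 exists.
Back-substitute for the Bézout coefficients:
1 = 7 − 2·3
1 = −2·10 + 3·7
1 = 3·57 − 17·10
1 = −17·694 + 207·57
So 57·(207) ≡ 1 (mod 694), giving 57⁻¹ ≡ 207.
x ≡ 57⁻¹·184 ≡ 207·184 ≡ 612 (mod 694).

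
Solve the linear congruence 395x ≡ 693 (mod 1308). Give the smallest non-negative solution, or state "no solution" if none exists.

15

First find gcd(395, 1308):
1308 = 3*395 + 123
395 = 3*123 + 26
123 = 4*26 + 19
26 = 1*19 + 7
19 = 2*7 + 5
7 = 1*5 + 2
5 = 2*2 + 1
2 = 2*1 + 0
gcd = 1, so a unique solution mod 1308 exists.
Back-substitute for the Bézout coefficients:
1 = 5 − 2·2
1 = −2·7 + 3·5
1 = 3·19 − 8·7
1 = −8·26 + 11·19
1 = 11·123 − 52·26
1 = −52·395 + 167·123
1 = 167·1308 − 553·395
So 395·(-553) ≡ 1 (mod 1308), giving 395⁻¹ ≡ 755.
x ≡ 395⁻¹·693 ≡ 755·693 ≡ 15 (mod 1308).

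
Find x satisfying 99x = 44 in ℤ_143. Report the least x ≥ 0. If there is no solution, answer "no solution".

12

First find gcd(99, 143):
143 = 1·99 + 44
99 = 2·44 + 11
44 = 4·11 + 0
gcd = 11 and 11 | 44, so solutions exist. Divide through by 11: 9x ≡ 4 (mod 13).
Now find 9⁻¹ mod 13:
13 = 1*9 + 4
9 = 2*4 + 1
4 = 4*1 + 0
Back-substitute:
1 = 9 − 2·4
1 = −2·13 + 3·9
So 9⁻¹ ≡ 3 (mod 13).
Then x ≡ 3·4 ≡ 12 (mod 13); the smallest non-negative solution is x = 12.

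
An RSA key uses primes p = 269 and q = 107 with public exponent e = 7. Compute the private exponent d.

12175

φ(n) = (p−1)(q−1) = 268·106 = 28408.
Need d with 7·d ≡ 1 (mod 28408). Apply the extended Euclidean algorithm:
28408 = 4058·7 + 2
7 = 3·2 + 1
2 = 2·1 + 0
Back-substitute:
1 = 7 − 3·2
1 = −3·28408 + 12175·7
So 7·12175 ≡ 1 (mod 28408), hence d = 12175.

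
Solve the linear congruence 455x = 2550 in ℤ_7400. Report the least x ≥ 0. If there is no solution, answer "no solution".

770

First find gcd(455, 7400):
7400 = 16*455 + 120
455 = 3*120 + 95
120 = 1*95 + 25
95 = 3*25 + 20
25 = 1*20 + 5
20 = 4*5 + 0
gcd = 5 and 5 | 2550, so solutions exist. Divide through by 5: 91x ≡ 510 (mod 1480).
Now find 91⁻¹ mod 1480:
1480 = 16*91 + 24
91 = 3*24 + 19
24 = 1*19 + 5
19 = 3*5 + 4
5 = 1*4 + 1
4 = 4*1 + 0
Back-substitute:
1 = 5 − 4
1 = −19 + 4·5
1 = 4·24 − 5·19
1 = −5·91 + 19·24
1 = 19·1480 − 309·91
So 91·(-309) ≡ 1 (mod 1480), i.e. 91⁻¹ ≡ 1171.
Then x ≡ 1171·510 ≡ 770 (mod 1480); the smallest non-negative solution is x = 770.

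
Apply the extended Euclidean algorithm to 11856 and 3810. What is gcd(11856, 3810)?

Euclidean algorithm:
11856 = 3*3810 + 426
3810 = 8*426 + 402
426 = 1*402 + 24
402 = 16*24 + 18
24 = 1*18 + 6
18 = 3*6 + 0
gcd(11856, 3810) = 6.
Working backward:
6 = 24 − 18
6 = −402 + 17·24
6 = 17·426 − 18·402
6 = −18·3810 + 161·426
6 = 161·11856 − 501·3810
So 6 = (161)·11856 + (-501)·3810.

6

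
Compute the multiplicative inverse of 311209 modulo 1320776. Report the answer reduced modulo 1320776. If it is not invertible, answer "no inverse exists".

1274321

Apply the Euclidean algorithm to 1320776 and 311209:
1320776 = 4×311209 + 75940
311209 = 4×75940 + 7449
75940 = 10×7449 + 1450
7449 = 5×1450 + 199
1450 = 7×199 + 57
199 = 3×57 + 28
57 = 2×28 + 1
28 = 28×1 + 0
The gcd is 1. Working backward:
1 = 57 − 2·28
1 = −2·199 + 7·57
1 = 7·1450 − 51·199
1 = −51·7449 + 262·1450
1 = 262·75940 − 2671·7449
1 = −2671·311209 + 10946·75940
1 = 10946·1320776 − 46455·311209
Hence 311209⁻¹ ≡ -46455 ≡ 1274321 (mod 1320776).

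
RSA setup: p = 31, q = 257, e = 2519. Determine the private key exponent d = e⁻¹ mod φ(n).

6119

φ(n) = (p−1)(q−1) = 30·256 = 7680.
Need d with 2519·d ≡ 1 (mod 7680). Apply the extended Euclidean algorithm:
7680 = 3·2519 + 123
2519 = 20·123 + 59
123 = 2·59 + 5
59 = 11·5 + 4
5 = 1·4 + 1
4 = 4·1 + 0
Back-substitute:
1 = 5 − 4
1 = −59 + 12·5
1 = 12·123 − 25·59
1 = −25·2519 + 512·123
1 = 512·7680 − 1561·2519
So 2519·(-1561) ≡ 1 (mod 7680), hence d ≡ -1561 ≡ 6119 (mod 7680).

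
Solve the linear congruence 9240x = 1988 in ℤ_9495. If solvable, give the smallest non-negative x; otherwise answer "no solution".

no solution

gcd(9240, 9495):
9495 = 1*9240 + 255
9240 = 36*255 + 60
255 = 4*60 + 15
60 = 4*15 + 0
gcd = 15, but 15 ∤ 1988, so the congruence has no solution.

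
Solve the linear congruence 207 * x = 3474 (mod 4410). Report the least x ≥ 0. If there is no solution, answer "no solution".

102

First find gcd(207, 4410):
4410 = 21·207 + 63
207 = 3·63 + 18
63 = 3·18 + 9
18 = 2·9 + 0
gcd = 9 and 9 | 3474, so solutions exist. Divide through by 9: 23x ≡ 386 (mod 490).
Now find 23⁻¹ mod 490:
490 = 21*23 + 7
23 = 3*7 + 2
7 = 3*2 + 1
2 = 2*1 + 0
Back-substitute:
1 = 7 − 3·2
1 = −3·23 + 10·7
1 = 10·490 − 213·23
So 23·(-213) ≡ 1 (mod 490), i.e. 23⁻¹ ≡ 277.
Then x ≡ 277·386 ≡ 102 (mod 490); the smallest non-negative solution is x = 102.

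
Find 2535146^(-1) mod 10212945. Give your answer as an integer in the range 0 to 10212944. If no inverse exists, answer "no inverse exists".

Extended Euclidean algorithm:
10212945 = 4*2535146 + 72361
2535146 = 35*72361 + 2511
72361 = 28*2511 + 2053
2511 = 1*2053 + 458
2053 = 4*458 + 221
458 = 2*221 + 16
221 = 13*16 + 13
16 = 1*13 + 3
13 = 4*3 + 1
3 = 3*1 + 0
gcd = 1, so the inverse exists. Back-substitute:
1 = 13 − 4·3
1 = −4·16 + 5·13
1 = 5·221 − 69·16
1 = −69·458 + 143·221
1 = 143·2053 − 641·458
1 = −641·2511 + 784·2053
1 = 784·72361 − 22593·2511
1 = −22593·2535146 + 791539·72361
1 = 791539·10212945 − 3188749·2535146
Hence 2535146⁻¹ ≡ -3188749 ≡ 7024196 (mod 10212945).

7024196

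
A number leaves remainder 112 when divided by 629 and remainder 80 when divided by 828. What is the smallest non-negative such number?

518408

Write x = 112 + 629·k. Then 629·k ≡ 80 − 112 ≡ 796 (mod 828).
Need 629⁻¹ mod 828. Extended Euclid on (828, 629):
828 = 1*629 + 199
629 = 3*199 + 32
199 = 6*32 + 7
32 = 4*7 + 4
7 = 1*4 + 3
4 = 1*3 + 1
3 = 3*1 + 0
Back-substitute:
1 = 4 − 3
1 = −7 + 2·4
1 = 2·32 − 9·7
1 = −9·199 + 56·32
1 = 56·629 − 177·199
1 = −177·828 + 233·629
629⁻¹ ≡ 233 (mod 828), so k ≡ 233·796 ≡ 824 (mod 828).
x = 112 + 629·824 = 518408.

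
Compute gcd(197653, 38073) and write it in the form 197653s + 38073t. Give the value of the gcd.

Euclidean algorithm:
197653 = 5*38073 + 7288
38073 = 5*7288 + 1633
7288 = 4*1633 + 756
1633 = 2*756 + 121
756 = 6*121 + 30
121 = 4*30 + 1
30 = 30*1 + 0
gcd(197653, 38073) = 1.
Back-substituting:
1 = 121 − 4·30
1 = −4·756 + 25·121
1 = 25·1633 − 54·756
1 = −54·7288 + 241·1633
1 = 241·38073 − 1259·7288
1 = −1259·197653 + 6536·38073
So 1 = (-1259)·197653 + (6536)·38073.

1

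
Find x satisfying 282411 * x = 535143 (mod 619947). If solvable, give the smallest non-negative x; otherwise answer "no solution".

gcd(282411, 619947):
619947 = 2*282411 + 55125
282411 = 5*55125 + 6786
55125 = 8*6786 + 837
6786 = 8*837 + 90
837 = 9*90 + 27
90 = 3*27 + 9
27 = 3*9 + 0
gcd = 9, but 9 ∤ 535143, so the congruence has no solution.

no solution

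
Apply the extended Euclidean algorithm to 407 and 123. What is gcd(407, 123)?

1

Apply Euclid's algorithm to 407 and 123:
407 = 3*123 + 38
123 = 3*38 + 9
38 = 4*9 + 2
9 = 4*2 + 1
2 = 2*1 + 0
gcd(407, 123) = 1.
Back-substituting:
1 = 9 − 4·2
1 = −4·38 + 17·9
1 = 17·123 − 55·38
1 = −55·407 + 182·123
So 1 = (-55)·407 + (182)·123.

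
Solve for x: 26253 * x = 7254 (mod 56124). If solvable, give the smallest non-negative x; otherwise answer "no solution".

3750

First find gcd(26253, 56124):
56124 = 2*26253 + 3618
26253 = 7*3618 + 927
3618 = 3*927 + 837
927 = 1*837 + 90
837 = 9*90 + 27
90 = 3*27 + 9
27 = 3*9 + 0
gcd = 9 and 9 | 7254, so solutions exist. Divide through by 9: 2917x ≡ 806 (mod 6236).
Now find 2917⁻¹ mod 6236:
6236 = 2·2917 + 402
2917 = 7·402 + 103
402 = 3·103 + 93
103 = 1·93 + 10
93 = 9·10 + 3
10 = 3·3 + 1
3 = 3·1 + 0
Back-substitute:
1 = 10 − 3·3
1 = −3·93 + 28·10
1 = 28·103 − 31·93
1 = −31·402 + 121·103
1 = 121·2917 − 878·402
1 = −878·6236 + 1877·2917
So 2917⁻¹ ≡ 1877 (mod 6236).
Then x ≡ 1877·806 ≡ 3750 (mod 6236); the smallest non-negative solution is x = 3750.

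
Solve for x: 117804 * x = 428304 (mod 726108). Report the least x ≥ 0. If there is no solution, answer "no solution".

First find gcd(117804, 726108):
726108 = 6×117804 + 19284
117804 = 6×19284 + 2100
19284 = 9×2100 + 384
2100 = 5×384 + 180
384 = 2×180 + 24
180 = 7×24 + 12
24 = 2×12 + 0
gcd = 12 and 12 | 428304, so solutions exist. Divide through by 12: 9817x ≡ 35692 (mod 60509).
Now find 9817⁻¹ mod 60509:
60509 = 6*9817 + 1607
9817 = 6*1607 + 175
1607 = 9*175 + 32
175 = 5*32 + 15
32 = 2*15 + 2
15 = 7*2 + 1
2 = 2*1 + 0
Back-substitute:
1 = 15 − 7·2
1 = −7·32 + 15·15
1 = 15·175 − 82·32
1 = −82·1607 + 753·175
1 = 753·9817 − 4600·1607
1 = −4600·60509 + 28353·9817
So 9817⁻¹ ≡ 28353 (mod 60509).
Then x ≡ 28353·35692 ≡ 22760 (mod 60509); the smallest non-negative solution is x = 22760.

22760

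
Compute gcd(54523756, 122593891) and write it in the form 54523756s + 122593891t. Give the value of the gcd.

Apply Euclid's algorithm to 122593891 and 54523756:
122593891 = 2×54523756 + 13546379
54523756 = 4×13546379 + 338240
13546379 = 40×338240 + 16779
338240 = 20×16779 + 2660
16779 = 6×2660 + 819
2660 = 3×819 + 203
819 = 4×203 + 7
203 = 29×7 + 0
gcd(54523756, 122593891) = 7.
Express as a combination:
7 = 819 − 4·203
7 = −4·2660 + 13·819
7 = 13·16779 − 82·2660
7 = −82·338240 + 1653·16779
7 = 1653·13546379 − 66202·338240
7 = −66202·54523756 + 266461·13546379
7 = 266461·122593891 − 599124·54523756
So 7 = (266461)·122593891 + (-599124)·54523756.

7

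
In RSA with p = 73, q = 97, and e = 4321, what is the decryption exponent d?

2593

φ(n) = (p−1)(q−1) = 72·96 = 6912.
Need d with 4321·d ≡ 1 (mod 6912). Apply the extended Euclidean algorithm:
6912 = 1*4321 + 2591
4321 = 1*2591 + 1730
2591 = 1*1730 + 861
1730 = 2*861 + 8
861 = 107*8 + 5
8 = 1*5 + 3
5 = 1*3 + 2
3 = 1*2 + 1
2 = 2*1 + 0
Back-substitute:
1 = 3 − 2
1 = −5 + 2·3
1 = 2·8 − 3·5
1 = −3·861 + 323·8
1 = 323·1730 − 649·861
1 = −649·2591 + 972·1730
1 = 972·4321 − 1621·2591
1 = −1621·6912 + 2593·4321
So 4321·2593 ≡ 1 (mod 6912), hence d = 2593.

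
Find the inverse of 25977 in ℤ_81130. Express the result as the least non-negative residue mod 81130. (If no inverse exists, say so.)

Euclidean algorithm on 81130, 25977:
81130 = 3*25977 + 3199
25977 = 8*3199 + 385
3199 = 8*385 + 119
385 = 3*119 + 28
119 = 4*28 + 7
28 = 4*7 + 0
The gcd is 7, not 1, hence no inverse exists.

no inverse exists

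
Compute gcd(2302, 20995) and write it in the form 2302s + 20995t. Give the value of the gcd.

1

Euclidean algorithm:
20995 = 9·2302 + 277
2302 = 8·277 + 86
277 = 3·86 + 19
86 = 4·19 + 10
19 = 1·10 + 9
10 = 1·9 + 1
9 = 9·1 + 0
gcd(2302, 20995) = 1.
Working backward:
1 = 10 − 9
1 = −19 + 2·10
1 = 2·86 − 9·19
1 = −9·277 + 29·86
1 = 29·2302 − 241·277
1 = −241·20995 + 2198·2302
So 1 = (-241)·20995 + (2198)·2302.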